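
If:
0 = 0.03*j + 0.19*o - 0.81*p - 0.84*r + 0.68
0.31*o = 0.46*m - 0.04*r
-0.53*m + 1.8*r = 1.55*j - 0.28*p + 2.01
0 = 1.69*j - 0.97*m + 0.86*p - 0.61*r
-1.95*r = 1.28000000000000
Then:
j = -1.46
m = -1.18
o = -1.67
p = 1.08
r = -0.66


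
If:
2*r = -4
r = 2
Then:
No Solution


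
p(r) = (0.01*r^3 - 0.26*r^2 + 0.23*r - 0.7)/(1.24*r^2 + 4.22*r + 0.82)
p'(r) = (-2.48*r - 4.22)*(0.01*r^3 - 0.26*r^2 + 0.23*r - 0.7)/(1.24*r^2 + 4.22*r + 0.82)^2 + (0.03*r^2 - 0.52*r + 0.23)/(1.24*r^2 + 4.22*r + 0.82)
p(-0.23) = 9.02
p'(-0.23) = 383.16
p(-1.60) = 0.64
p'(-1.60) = -0.35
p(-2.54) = 1.65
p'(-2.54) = -2.72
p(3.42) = -0.09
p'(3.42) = -0.00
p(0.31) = -0.29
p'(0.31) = 0.68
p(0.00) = -0.85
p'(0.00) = 4.67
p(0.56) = -0.18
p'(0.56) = 0.27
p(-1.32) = 0.57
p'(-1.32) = -0.17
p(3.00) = -0.08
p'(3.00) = -0.00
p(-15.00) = -0.45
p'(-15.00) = 0.00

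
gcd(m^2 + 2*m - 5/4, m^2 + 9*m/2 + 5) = m + 5/2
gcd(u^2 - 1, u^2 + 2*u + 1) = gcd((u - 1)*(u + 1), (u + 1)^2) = u + 1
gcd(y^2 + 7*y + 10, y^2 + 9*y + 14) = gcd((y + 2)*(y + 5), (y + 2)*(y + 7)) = y + 2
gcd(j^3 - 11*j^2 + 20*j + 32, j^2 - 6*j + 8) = j - 4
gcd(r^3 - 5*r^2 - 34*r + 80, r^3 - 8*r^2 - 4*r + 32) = r^2 - 10*r + 16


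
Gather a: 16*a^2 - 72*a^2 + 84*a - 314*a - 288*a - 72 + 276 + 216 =-56*a^2 - 518*a + 420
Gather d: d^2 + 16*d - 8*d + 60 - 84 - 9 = d^2 + 8*d - 33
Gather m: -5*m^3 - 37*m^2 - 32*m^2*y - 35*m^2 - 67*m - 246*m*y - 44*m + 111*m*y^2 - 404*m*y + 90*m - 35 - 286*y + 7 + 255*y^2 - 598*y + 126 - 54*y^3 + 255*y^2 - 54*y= -5*m^3 + m^2*(-32*y - 72) + m*(111*y^2 - 650*y - 21) - 54*y^3 + 510*y^2 - 938*y + 98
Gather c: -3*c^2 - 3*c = -3*c^2 - 3*c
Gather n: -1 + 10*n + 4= 10*n + 3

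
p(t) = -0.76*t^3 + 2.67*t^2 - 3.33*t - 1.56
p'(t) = -2.28*t^2 + 5.34*t - 3.33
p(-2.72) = 42.55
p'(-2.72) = -34.72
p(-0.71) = 2.42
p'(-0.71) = -8.27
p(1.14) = -3.01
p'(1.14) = -0.21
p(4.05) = -21.74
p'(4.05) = -19.10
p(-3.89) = 96.53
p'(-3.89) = -58.60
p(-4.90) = 168.28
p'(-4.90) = -84.24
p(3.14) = -9.22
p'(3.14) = -9.04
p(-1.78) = 17.11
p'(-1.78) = -20.06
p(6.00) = -89.58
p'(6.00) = -53.37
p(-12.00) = 1736.16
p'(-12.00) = -395.73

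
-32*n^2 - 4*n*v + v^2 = (-8*n + v)*(4*n + v)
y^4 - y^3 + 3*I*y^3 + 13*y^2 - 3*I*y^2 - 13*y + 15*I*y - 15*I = (y - 1)*(y - 3*I)*(y + I)*(y + 5*I)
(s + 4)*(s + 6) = s^2 + 10*s + 24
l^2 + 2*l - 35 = (l - 5)*(l + 7)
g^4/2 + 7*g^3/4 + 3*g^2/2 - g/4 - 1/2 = (g/2 + 1/2)*(g - 1/2)*(g + 1)*(g + 2)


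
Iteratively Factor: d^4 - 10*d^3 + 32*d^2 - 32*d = (d - 4)*(d^3 - 6*d^2 + 8*d) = (d - 4)*(d - 2)*(d^2 - 4*d) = d*(d - 4)*(d - 2)*(d - 4)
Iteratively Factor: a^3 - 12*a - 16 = (a + 2)*(a^2 - 2*a - 8) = (a - 4)*(a + 2)*(a + 2)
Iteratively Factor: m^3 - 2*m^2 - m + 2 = (m - 1)*(m^2 - m - 2) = (m - 2)*(m - 1)*(m + 1)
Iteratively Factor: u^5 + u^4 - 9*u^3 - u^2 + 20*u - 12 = (u - 1)*(u^4 + 2*u^3 - 7*u^2 - 8*u + 12) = (u - 2)*(u - 1)*(u^3 + 4*u^2 + u - 6) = (u - 2)*(u - 1)*(u + 3)*(u^2 + u - 2) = (u - 2)*(u - 1)^2*(u + 3)*(u + 2)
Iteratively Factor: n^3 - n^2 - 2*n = (n + 1)*(n^2 - 2*n) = (n - 2)*(n + 1)*(n)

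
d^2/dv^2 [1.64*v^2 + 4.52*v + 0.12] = 3.28000000000000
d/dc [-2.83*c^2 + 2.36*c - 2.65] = 2.36 - 5.66*c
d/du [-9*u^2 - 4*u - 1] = -18*u - 4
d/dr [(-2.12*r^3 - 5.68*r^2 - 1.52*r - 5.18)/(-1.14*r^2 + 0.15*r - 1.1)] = (2.4168*r^4 - 0.636000000000001*r^3 + 4.4112*r^2 + 0.685600000000003*r + 2.449)/(1.2996*r^4 - 0.342*r^3 + 2.5305*r^2 - 0.33*r + 1.21)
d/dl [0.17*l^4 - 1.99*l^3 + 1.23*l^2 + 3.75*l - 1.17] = 0.68*l^3 - 5.97*l^2 + 2.46*l + 3.75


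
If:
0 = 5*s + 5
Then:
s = -1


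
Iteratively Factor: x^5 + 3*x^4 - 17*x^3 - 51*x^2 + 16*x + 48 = (x + 1)*(x^4 + 2*x^3 - 19*x^2 - 32*x + 48) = (x + 1)*(x + 4)*(x^3 - 2*x^2 - 11*x + 12) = (x - 4)*(x + 1)*(x + 4)*(x^2 + 2*x - 3) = (x - 4)*(x - 1)*(x + 1)*(x + 4)*(x + 3)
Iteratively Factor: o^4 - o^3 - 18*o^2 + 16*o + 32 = (o - 2)*(o^3 + o^2 - 16*o - 16) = (o - 4)*(o - 2)*(o^2 + 5*o + 4) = (o - 4)*(o - 2)*(o + 1)*(o + 4)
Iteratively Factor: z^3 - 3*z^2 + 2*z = (z - 1)*(z^2 - 2*z) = z*(z - 1)*(z - 2)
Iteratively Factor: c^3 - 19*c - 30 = (c - 5)*(c^2 + 5*c + 6) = (c - 5)*(c + 3)*(c + 2)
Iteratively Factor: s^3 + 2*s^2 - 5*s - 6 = (s + 1)*(s^2 + s - 6) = (s + 1)*(s + 3)*(s - 2)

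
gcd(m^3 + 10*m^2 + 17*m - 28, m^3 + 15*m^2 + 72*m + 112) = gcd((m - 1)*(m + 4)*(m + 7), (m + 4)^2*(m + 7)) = m^2 + 11*m + 28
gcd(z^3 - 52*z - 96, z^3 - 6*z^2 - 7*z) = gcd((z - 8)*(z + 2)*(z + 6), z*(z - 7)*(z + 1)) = 1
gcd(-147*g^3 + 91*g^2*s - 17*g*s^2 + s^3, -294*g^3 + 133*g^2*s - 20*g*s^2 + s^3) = 49*g^2 - 14*g*s + s^2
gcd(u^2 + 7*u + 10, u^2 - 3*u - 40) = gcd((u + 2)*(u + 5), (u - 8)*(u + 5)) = u + 5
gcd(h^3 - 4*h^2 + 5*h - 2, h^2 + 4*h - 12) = h - 2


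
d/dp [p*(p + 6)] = 2*p + 6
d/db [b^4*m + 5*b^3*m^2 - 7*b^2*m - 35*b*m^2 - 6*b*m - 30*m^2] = m*(4*b^3 + 15*b^2*m - 14*b - 35*m - 6)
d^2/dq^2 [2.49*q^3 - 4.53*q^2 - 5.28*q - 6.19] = 14.94*q - 9.06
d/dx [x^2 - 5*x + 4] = 2*x - 5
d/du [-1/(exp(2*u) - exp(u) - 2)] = (2*exp(u) - 1)*exp(u)/(-exp(2*u) + exp(u) + 2)^2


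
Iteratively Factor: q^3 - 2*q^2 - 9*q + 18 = (q + 3)*(q^2 - 5*q + 6) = (q - 3)*(q + 3)*(q - 2)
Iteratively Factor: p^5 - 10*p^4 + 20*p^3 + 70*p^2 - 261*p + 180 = (p - 1)*(p^4 - 9*p^3 + 11*p^2 + 81*p - 180) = (p - 1)*(p + 3)*(p^3 - 12*p^2 + 47*p - 60) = (p - 3)*(p - 1)*(p + 3)*(p^2 - 9*p + 20) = (p - 5)*(p - 3)*(p - 1)*(p + 3)*(p - 4)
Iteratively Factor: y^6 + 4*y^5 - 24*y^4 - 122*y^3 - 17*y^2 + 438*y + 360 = (y - 2)*(y^5 + 6*y^4 - 12*y^3 - 146*y^2 - 309*y - 180) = (y - 2)*(y + 4)*(y^4 + 2*y^3 - 20*y^2 - 66*y - 45) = (y - 5)*(y - 2)*(y + 4)*(y^3 + 7*y^2 + 15*y + 9) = (y - 5)*(y - 2)*(y + 3)*(y + 4)*(y^2 + 4*y + 3) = (y - 5)*(y - 2)*(y + 1)*(y + 3)*(y + 4)*(y + 3)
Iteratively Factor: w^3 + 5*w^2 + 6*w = (w + 3)*(w^2 + 2*w) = (w + 2)*(w + 3)*(w)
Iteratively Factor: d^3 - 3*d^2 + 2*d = (d)*(d^2 - 3*d + 2) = d*(d - 2)*(d - 1)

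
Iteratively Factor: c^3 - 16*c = (c + 4)*(c^2 - 4*c) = c*(c + 4)*(c - 4)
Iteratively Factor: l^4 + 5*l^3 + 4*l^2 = (l)*(l^3 + 5*l^2 + 4*l) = l^2*(l^2 + 5*l + 4) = l^2*(l + 4)*(l + 1)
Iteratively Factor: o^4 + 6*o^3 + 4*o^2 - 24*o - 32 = (o + 4)*(o^3 + 2*o^2 - 4*o - 8) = (o + 2)*(o + 4)*(o^2 - 4) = (o - 2)*(o + 2)*(o + 4)*(o + 2)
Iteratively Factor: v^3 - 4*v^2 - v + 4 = (v + 1)*(v^2 - 5*v + 4) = (v - 1)*(v + 1)*(v - 4)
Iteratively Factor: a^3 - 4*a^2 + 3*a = (a - 3)*(a^2 - a) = a*(a - 3)*(a - 1)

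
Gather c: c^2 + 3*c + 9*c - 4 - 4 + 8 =c^2 + 12*c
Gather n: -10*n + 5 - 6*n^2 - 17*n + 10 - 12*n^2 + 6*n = -18*n^2 - 21*n + 15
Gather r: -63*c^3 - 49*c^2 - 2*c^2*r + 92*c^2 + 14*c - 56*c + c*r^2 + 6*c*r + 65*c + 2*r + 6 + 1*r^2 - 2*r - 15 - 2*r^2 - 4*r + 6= -63*c^3 + 43*c^2 + 23*c + r^2*(c - 1) + r*(-2*c^2 + 6*c - 4) - 3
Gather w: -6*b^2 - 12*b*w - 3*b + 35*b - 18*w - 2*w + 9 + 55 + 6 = -6*b^2 + 32*b + w*(-12*b - 20) + 70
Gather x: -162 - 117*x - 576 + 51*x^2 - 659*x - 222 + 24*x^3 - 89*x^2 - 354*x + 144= 24*x^3 - 38*x^2 - 1130*x - 816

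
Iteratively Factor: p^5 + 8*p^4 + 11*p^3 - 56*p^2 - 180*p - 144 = (p - 3)*(p^4 + 11*p^3 + 44*p^2 + 76*p + 48) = (p - 3)*(p + 4)*(p^3 + 7*p^2 + 16*p + 12) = (p - 3)*(p + 2)*(p + 4)*(p^2 + 5*p + 6) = (p - 3)*(p + 2)^2*(p + 4)*(p + 3)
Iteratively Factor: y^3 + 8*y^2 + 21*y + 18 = (y + 2)*(y^2 + 6*y + 9) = (y + 2)*(y + 3)*(y + 3)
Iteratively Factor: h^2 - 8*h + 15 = (h - 5)*(h - 3)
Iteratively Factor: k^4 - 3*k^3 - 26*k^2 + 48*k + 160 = (k - 4)*(k^3 + k^2 - 22*k - 40) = (k - 4)*(k + 4)*(k^2 - 3*k - 10) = (k - 5)*(k - 4)*(k + 4)*(k + 2)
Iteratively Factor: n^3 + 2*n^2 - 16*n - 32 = (n - 4)*(n^2 + 6*n + 8) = (n - 4)*(n + 2)*(n + 4)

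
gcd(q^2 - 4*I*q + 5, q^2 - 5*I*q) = q - 5*I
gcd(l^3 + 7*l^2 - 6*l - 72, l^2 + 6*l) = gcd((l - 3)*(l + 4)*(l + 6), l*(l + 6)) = l + 6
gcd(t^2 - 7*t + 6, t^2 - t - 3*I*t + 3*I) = t - 1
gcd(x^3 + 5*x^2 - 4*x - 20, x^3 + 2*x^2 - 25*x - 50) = x^2 + 7*x + 10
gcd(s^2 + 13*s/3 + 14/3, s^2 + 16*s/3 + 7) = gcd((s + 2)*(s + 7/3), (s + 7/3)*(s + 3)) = s + 7/3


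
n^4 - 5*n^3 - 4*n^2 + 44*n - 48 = (n - 4)*(n - 2)^2*(n + 3)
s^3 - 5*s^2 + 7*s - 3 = (s - 3)*(s - 1)^2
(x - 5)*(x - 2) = x^2 - 7*x + 10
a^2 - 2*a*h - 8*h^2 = (a - 4*h)*(a + 2*h)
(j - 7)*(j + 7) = j^2 - 49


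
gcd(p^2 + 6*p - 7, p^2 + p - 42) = p + 7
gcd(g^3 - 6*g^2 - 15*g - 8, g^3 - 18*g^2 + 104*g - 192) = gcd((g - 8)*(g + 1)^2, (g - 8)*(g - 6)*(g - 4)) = g - 8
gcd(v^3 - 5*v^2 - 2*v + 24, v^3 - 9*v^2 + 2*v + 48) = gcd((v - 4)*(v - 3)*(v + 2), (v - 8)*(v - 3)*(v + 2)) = v^2 - v - 6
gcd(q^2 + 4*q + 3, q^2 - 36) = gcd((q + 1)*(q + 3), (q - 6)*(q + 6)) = 1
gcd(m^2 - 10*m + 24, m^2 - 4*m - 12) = m - 6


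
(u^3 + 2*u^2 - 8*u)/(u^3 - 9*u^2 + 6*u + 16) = u*(u + 4)/(u^2 - 7*u - 8)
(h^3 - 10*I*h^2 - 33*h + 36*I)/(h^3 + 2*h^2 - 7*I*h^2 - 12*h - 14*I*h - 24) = (h - 3*I)/(h + 2)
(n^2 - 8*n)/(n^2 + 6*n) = (n - 8)/(n + 6)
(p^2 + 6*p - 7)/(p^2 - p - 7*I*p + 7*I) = (p + 7)/(p - 7*I)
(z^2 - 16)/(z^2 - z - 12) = (z + 4)/(z + 3)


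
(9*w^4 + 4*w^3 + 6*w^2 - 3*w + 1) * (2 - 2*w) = -18*w^5 + 10*w^4 - 4*w^3 + 18*w^2 - 8*w + 2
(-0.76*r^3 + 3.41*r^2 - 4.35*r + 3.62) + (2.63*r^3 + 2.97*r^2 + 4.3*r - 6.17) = 1.87*r^3 + 6.38*r^2 - 0.0499999999999998*r - 2.55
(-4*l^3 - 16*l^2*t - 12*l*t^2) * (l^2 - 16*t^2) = -4*l^5 - 16*l^4*t + 52*l^3*t^2 + 256*l^2*t^3 + 192*l*t^4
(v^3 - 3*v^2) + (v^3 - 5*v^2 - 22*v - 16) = 2*v^3 - 8*v^2 - 22*v - 16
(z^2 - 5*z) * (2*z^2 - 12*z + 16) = 2*z^4 - 22*z^3 + 76*z^2 - 80*z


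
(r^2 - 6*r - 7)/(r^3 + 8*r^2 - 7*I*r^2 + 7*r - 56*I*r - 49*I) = (r - 7)/(r^2 + 7*r*(1 - I) - 49*I)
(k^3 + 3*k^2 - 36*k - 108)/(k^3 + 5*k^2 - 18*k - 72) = (k - 6)/(k - 4)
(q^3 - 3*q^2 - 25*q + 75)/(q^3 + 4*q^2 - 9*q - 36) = (q^2 - 25)/(q^2 + 7*q + 12)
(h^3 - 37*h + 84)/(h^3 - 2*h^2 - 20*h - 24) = (-h^3 + 37*h - 84)/(-h^3 + 2*h^2 + 20*h + 24)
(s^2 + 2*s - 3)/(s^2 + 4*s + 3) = (s - 1)/(s + 1)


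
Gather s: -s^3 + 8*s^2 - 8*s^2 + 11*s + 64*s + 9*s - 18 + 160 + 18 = -s^3 + 84*s + 160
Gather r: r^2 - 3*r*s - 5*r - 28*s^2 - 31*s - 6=r^2 + r*(-3*s - 5) - 28*s^2 - 31*s - 6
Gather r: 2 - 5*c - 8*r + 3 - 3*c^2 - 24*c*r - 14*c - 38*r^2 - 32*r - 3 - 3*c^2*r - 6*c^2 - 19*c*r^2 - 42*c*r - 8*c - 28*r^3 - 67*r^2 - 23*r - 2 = -9*c^2 - 27*c - 28*r^3 + r^2*(-19*c - 105) + r*(-3*c^2 - 66*c - 63)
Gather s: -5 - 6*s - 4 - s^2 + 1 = -s^2 - 6*s - 8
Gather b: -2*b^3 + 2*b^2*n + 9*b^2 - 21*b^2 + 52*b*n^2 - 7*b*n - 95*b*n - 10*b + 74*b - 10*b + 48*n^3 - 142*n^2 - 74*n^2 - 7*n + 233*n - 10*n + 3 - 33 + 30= -2*b^3 + b^2*(2*n - 12) + b*(52*n^2 - 102*n + 54) + 48*n^3 - 216*n^2 + 216*n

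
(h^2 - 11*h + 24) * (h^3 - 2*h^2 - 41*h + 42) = h^5 - 13*h^4 + 5*h^3 + 445*h^2 - 1446*h + 1008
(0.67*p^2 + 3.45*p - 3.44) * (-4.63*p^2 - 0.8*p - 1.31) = -3.1021*p^4 - 16.5095*p^3 + 12.2895*p^2 - 1.7675*p + 4.5064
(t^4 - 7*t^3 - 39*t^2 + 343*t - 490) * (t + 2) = t^5 - 5*t^4 - 53*t^3 + 265*t^2 + 196*t - 980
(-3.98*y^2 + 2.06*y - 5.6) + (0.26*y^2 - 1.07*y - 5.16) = -3.72*y^2 + 0.99*y - 10.76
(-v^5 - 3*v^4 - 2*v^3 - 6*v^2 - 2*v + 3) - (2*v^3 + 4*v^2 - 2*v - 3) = -v^5 - 3*v^4 - 4*v^3 - 10*v^2 + 6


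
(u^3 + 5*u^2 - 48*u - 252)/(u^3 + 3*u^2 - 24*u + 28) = (u^3 + 5*u^2 - 48*u - 252)/(u^3 + 3*u^2 - 24*u + 28)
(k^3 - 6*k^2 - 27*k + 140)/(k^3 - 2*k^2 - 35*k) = (k - 4)/k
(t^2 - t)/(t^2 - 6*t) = (t - 1)/(t - 6)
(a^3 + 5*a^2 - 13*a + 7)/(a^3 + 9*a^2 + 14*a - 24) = (a^2 + 6*a - 7)/(a^2 + 10*a + 24)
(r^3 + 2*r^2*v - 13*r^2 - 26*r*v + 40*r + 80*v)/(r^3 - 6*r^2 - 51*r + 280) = (r + 2*v)/(r + 7)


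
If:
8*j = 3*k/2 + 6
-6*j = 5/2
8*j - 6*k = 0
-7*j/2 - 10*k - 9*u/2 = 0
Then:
No Solution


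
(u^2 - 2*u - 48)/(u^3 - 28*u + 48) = (u - 8)/(u^2 - 6*u + 8)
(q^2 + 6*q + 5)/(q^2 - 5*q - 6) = (q + 5)/(q - 6)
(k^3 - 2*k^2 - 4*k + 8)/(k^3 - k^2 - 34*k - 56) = (k^2 - 4*k + 4)/(k^2 - 3*k - 28)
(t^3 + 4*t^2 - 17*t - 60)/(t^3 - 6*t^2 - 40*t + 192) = (t^2 + 8*t + 15)/(t^2 - 2*t - 48)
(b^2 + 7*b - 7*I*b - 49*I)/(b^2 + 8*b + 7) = (b - 7*I)/(b + 1)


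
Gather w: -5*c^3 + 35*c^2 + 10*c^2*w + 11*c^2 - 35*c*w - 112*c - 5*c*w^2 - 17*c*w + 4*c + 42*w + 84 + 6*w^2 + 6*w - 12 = -5*c^3 + 46*c^2 - 108*c + w^2*(6 - 5*c) + w*(10*c^2 - 52*c + 48) + 72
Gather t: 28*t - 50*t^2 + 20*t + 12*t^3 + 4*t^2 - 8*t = 12*t^3 - 46*t^2 + 40*t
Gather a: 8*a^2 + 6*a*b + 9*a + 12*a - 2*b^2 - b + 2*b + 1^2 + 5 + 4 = 8*a^2 + a*(6*b + 21) - 2*b^2 + b + 10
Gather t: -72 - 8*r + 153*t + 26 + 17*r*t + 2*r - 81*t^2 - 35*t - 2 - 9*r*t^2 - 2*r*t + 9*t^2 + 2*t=-6*r + t^2*(-9*r - 72) + t*(15*r + 120) - 48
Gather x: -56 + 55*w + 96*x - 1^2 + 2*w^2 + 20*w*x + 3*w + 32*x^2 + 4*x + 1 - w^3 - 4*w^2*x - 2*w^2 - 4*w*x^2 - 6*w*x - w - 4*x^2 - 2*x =-w^3 + 57*w + x^2*(28 - 4*w) + x*(-4*w^2 + 14*w + 98) - 56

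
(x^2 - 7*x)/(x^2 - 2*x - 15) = x*(7 - x)/(-x^2 + 2*x + 15)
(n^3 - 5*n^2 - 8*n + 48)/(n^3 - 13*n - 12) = (n - 4)/(n + 1)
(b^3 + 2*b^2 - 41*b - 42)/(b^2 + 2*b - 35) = (b^2 - 5*b - 6)/(b - 5)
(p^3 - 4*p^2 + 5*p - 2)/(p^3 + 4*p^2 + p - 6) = (p^2 - 3*p + 2)/(p^2 + 5*p + 6)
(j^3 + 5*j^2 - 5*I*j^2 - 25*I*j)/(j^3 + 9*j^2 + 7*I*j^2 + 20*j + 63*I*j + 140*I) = j*(j - 5*I)/(j^2 + j*(4 + 7*I) + 28*I)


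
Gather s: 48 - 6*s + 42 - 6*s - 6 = 84 - 12*s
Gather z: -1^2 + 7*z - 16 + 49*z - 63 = 56*z - 80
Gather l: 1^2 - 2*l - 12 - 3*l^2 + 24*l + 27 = -3*l^2 + 22*l + 16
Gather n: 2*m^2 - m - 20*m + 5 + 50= 2*m^2 - 21*m + 55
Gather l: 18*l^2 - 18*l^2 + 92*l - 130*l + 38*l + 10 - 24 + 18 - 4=0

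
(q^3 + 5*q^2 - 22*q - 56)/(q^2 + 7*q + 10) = (q^2 + 3*q - 28)/(q + 5)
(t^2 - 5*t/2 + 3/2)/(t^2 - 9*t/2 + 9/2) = (t - 1)/(t - 3)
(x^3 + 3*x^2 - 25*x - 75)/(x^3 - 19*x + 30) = (x^2 - 2*x - 15)/(x^2 - 5*x + 6)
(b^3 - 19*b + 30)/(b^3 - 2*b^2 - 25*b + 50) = (b - 3)/(b - 5)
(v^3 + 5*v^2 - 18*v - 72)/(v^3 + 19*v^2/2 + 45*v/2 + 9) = 2*(v - 4)/(2*v + 1)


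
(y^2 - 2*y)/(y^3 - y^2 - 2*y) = 1/(y + 1)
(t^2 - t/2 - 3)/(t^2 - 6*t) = (t^2 - t/2 - 3)/(t*(t - 6))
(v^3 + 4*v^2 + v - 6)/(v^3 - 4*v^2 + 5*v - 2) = (v^2 + 5*v + 6)/(v^2 - 3*v + 2)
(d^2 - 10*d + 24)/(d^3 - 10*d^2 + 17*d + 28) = (d - 6)/(d^2 - 6*d - 7)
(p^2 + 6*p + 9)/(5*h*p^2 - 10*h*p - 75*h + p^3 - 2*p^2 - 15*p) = (p + 3)/(5*h*p - 25*h + p^2 - 5*p)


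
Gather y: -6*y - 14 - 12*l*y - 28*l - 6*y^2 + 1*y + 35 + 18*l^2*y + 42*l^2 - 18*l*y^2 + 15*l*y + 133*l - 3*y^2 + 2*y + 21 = 42*l^2 + 105*l + y^2*(-18*l - 9) + y*(18*l^2 + 3*l - 3) + 42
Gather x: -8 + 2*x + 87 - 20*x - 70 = 9 - 18*x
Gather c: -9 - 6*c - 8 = -6*c - 17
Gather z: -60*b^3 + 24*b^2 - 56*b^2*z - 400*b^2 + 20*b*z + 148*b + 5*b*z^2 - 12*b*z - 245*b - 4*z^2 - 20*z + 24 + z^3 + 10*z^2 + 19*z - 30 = -60*b^3 - 376*b^2 - 97*b + z^3 + z^2*(5*b + 6) + z*(-56*b^2 + 8*b - 1) - 6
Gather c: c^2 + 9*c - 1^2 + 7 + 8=c^2 + 9*c + 14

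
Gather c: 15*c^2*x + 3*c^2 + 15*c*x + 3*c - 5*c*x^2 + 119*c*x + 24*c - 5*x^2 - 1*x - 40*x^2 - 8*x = c^2*(15*x + 3) + c*(-5*x^2 + 134*x + 27) - 45*x^2 - 9*x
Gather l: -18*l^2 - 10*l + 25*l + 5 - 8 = -18*l^2 + 15*l - 3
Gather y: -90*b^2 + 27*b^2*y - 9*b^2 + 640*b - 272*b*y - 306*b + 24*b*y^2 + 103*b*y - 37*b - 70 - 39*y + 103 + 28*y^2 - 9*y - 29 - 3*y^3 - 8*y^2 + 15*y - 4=-99*b^2 + 297*b - 3*y^3 + y^2*(24*b + 20) + y*(27*b^2 - 169*b - 33)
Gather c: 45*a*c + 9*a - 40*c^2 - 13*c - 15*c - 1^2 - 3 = 9*a - 40*c^2 + c*(45*a - 28) - 4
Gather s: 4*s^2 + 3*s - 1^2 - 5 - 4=4*s^2 + 3*s - 10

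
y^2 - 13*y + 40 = (y - 8)*(y - 5)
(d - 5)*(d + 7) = d^2 + 2*d - 35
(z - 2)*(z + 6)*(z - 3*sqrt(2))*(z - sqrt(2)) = z^4 - 4*sqrt(2)*z^3 + 4*z^3 - 16*sqrt(2)*z^2 - 6*z^2 + 24*z + 48*sqrt(2)*z - 72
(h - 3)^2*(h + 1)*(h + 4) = h^4 - h^3 - 17*h^2 + 21*h + 36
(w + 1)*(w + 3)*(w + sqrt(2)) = w^3 + sqrt(2)*w^2 + 4*w^2 + 3*w + 4*sqrt(2)*w + 3*sqrt(2)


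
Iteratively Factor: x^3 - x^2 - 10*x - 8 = (x + 2)*(x^2 - 3*x - 4) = (x + 1)*(x + 2)*(x - 4)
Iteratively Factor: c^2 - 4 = (c + 2)*(c - 2)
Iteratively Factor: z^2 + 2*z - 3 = (z + 3)*(z - 1)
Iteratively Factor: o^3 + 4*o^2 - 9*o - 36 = (o + 4)*(o^2 - 9) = (o - 3)*(o + 4)*(o + 3)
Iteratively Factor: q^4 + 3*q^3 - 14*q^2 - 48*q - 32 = (q + 1)*(q^3 + 2*q^2 - 16*q - 32) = (q + 1)*(q + 2)*(q^2 - 16) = (q - 4)*(q + 1)*(q + 2)*(q + 4)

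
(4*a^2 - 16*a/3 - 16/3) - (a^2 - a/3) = 3*a^2 - 5*a - 16/3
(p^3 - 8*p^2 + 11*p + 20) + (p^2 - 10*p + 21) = p^3 - 7*p^2 + p + 41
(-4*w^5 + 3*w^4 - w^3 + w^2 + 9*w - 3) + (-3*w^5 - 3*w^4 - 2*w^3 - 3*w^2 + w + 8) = -7*w^5 - 3*w^3 - 2*w^2 + 10*w + 5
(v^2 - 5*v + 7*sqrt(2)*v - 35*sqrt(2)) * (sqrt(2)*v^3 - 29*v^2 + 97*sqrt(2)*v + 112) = sqrt(2)*v^5 - 15*v^4 - 5*sqrt(2)*v^4 - 106*sqrt(2)*v^3 + 75*v^3 + 530*sqrt(2)*v^2 + 1470*v^2 - 7350*v + 784*sqrt(2)*v - 3920*sqrt(2)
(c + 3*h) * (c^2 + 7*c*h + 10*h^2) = c^3 + 10*c^2*h + 31*c*h^2 + 30*h^3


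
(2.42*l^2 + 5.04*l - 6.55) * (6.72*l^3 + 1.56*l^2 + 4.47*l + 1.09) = 16.2624*l^5 + 37.644*l^4 - 25.3362*l^3 + 14.9486*l^2 - 23.7849*l - 7.1395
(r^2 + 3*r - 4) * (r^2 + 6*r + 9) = r^4 + 9*r^3 + 23*r^2 + 3*r - 36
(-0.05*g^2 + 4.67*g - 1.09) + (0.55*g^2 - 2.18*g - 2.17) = 0.5*g^2 + 2.49*g - 3.26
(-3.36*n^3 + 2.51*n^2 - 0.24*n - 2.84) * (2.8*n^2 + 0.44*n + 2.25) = -9.408*n^5 + 5.5496*n^4 - 7.1276*n^3 - 2.4101*n^2 - 1.7896*n - 6.39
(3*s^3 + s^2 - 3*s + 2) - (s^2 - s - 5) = 3*s^3 - 2*s + 7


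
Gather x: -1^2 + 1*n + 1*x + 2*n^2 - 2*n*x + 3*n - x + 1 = 2*n^2 - 2*n*x + 4*n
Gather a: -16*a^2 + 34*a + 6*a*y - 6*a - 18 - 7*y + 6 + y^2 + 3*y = -16*a^2 + a*(6*y + 28) + y^2 - 4*y - 12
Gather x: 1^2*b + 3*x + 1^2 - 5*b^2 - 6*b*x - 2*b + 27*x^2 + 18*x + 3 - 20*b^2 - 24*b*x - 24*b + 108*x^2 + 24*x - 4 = -25*b^2 - 25*b + 135*x^2 + x*(45 - 30*b)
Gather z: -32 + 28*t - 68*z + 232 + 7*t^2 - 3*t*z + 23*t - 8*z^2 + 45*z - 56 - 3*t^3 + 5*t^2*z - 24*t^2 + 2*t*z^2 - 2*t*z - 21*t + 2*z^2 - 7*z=-3*t^3 - 17*t^2 + 30*t + z^2*(2*t - 6) + z*(5*t^2 - 5*t - 30) + 144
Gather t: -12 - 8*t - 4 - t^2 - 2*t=-t^2 - 10*t - 16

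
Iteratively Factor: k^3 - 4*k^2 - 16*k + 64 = (k - 4)*(k^2 - 16) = (k - 4)*(k + 4)*(k - 4)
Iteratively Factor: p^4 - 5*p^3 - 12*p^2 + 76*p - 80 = (p - 2)*(p^3 - 3*p^2 - 18*p + 40) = (p - 2)^2*(p^2 - p - 20) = (p - 2)^2*(p + 4)*(p - 5)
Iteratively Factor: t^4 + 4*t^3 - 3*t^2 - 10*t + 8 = (t - 1)*(t^3 + 5*t^2 + 2*t - 8) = (t - 1)^2*(t^2 + 6*t + 8) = (t - 1)^2*(t + 2)*(t + 4)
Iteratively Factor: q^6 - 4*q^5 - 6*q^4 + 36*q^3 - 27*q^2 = (q - 3)*(q^5 - q^4 - 9*q^3 + 9*q^2) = q*(q - 3)*(q^4 - q^3 - 9*q^2 + 9*q) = q^2*(q - 3)*(q^3 - q^2 - 9*q + 9) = q^2*(q - 3)*(q - 1)*(q^2 - 9) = q^2*(q - 3)*(q - 1)*(q + 3)*(q - 3)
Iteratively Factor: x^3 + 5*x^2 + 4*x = (x)*(x^2 + 5*x + 4) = x*(x + 4)*(x + 1)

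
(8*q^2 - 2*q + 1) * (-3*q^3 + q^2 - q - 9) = -24*q^5 + 14*q^4 - 13*q^3 - 69*q^2 + 17*q - 9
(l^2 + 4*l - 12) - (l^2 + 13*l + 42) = -9*l - 54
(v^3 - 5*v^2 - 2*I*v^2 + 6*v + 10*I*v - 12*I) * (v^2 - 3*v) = v^5 - 8*v^4 - 2*I*v^4 + 21*v^3 + 16*I*v^3 - 18*v^2 - 42*I*v^2 + 36*I*v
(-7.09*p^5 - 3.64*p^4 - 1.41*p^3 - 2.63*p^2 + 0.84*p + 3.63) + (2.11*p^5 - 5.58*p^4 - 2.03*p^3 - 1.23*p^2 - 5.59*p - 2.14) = -4.98*p^5 - 9.22*p^4 - 3.44*p^3 - 3.86*p^2 - 4.75*p + 1.49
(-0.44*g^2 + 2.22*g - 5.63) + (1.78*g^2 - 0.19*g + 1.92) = 1.34*g^2 + 2.03*g - 3.71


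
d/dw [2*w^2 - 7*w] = 4*w - 7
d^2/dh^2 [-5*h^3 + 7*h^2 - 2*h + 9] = 14 - 30*h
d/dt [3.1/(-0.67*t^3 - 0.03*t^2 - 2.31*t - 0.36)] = (6.231*t^2 + 0.186*t + 7.161)/(0.67*t^3 + 0.03*t^2 + 2.31*t + 0.36)^2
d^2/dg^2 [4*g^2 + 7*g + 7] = 8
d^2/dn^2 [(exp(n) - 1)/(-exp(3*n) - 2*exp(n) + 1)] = (2*(1 - exp(n))*(3*exp(2*n) + 2)^2*exp(n) + (-(1 - exp(n))*(9*exp(2*n) + 2) + (6*exp(2*n) + 4)*exp(n))*(exp(3*n) + 2*exp(n) - 1) - (exp(3*n) + 2*exp(n) - 1)^2)*exp(n)/(exp(3*n) + 2*exp(n) - 1)^3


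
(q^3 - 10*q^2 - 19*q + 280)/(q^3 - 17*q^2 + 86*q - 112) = (q + 5)/(q - 2)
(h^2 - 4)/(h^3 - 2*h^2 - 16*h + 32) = (h + 2)/(h^2 - 16)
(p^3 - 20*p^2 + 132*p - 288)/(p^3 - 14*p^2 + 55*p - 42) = (p^2 - 14*p + 48)/(p^2 - 8*p + 7)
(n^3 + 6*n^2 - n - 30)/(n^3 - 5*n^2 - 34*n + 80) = (n + 3)/(n - 8)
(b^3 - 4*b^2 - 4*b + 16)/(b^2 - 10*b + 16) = (b^2 - 2*b - 8)/(b - 8)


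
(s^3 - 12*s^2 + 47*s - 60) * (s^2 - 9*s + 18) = s^5 - 21*s^4 + 173*s^3 - 699*s^2 + 1386*s - 1080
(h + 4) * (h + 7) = h^2 + 11*h + 28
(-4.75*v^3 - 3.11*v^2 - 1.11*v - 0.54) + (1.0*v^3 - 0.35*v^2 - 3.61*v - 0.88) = -3.75*v^3 - 3.46*v^2 - 4.72*v - 1.42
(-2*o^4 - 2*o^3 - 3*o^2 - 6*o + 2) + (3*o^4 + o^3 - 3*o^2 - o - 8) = o^4 - o^3 - 6*o^2 - 7*o - 6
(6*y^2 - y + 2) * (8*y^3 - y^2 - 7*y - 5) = 48*y^5 - 14*y^4 - 25*y^3 - 25*y^2 - 9*y - 10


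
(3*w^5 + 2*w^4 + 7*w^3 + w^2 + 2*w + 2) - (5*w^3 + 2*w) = 3*w^5 + 2*w^4 + 2*w^3 + w^2 + 2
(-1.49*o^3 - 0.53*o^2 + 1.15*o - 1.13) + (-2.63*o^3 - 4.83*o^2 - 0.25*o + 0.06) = -4.12*o^3 - 5.36*o^2 + 0.9*o - 1.07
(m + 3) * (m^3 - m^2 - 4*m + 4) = m^4 + 2*m^3 - 7*m^2 - 8*m + 12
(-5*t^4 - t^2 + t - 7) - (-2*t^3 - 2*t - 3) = -5*t^4 + 2*t^3 - t^2 + 3*t - 4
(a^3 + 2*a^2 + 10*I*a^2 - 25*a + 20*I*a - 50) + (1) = a^3 + 2*a^2 + 10*I*a^2 - 25*a + 20*I*a - 49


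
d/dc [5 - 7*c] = -7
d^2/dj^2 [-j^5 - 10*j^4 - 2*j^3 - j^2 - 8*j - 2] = -20*j^3 - 120*j^2 - 12*j - 2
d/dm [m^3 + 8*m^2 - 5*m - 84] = 3*m^2 + 16*m - 5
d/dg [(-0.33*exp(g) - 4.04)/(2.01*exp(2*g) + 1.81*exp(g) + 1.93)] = (0.6633*exp(2*g) + 16.2408*exp(g) + 6.6755)*exp(g)/(4.0401*exp(4*g) + 7.2762*exp(3*g) + 11.0347*exp(2*g) + 6.9866*exp(g) + 3.7249)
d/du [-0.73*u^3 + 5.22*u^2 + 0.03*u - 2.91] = -2.19*u^2 + 10.44*u + 0.03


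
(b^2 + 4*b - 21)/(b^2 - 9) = (b + 7)/(b + 3)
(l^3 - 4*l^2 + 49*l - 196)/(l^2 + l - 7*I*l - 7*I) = (l^2 + l*(-4 + 7*I) - 28*I)/(l + 1)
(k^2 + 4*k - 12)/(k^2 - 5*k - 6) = (-k^2 - 4*k + 12)/(-k^2 + 5*k + 6)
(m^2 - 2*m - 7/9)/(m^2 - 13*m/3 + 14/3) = (m + 1/3)/(m - 2)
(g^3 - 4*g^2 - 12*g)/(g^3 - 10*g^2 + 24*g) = (g + 2)/(g - 4)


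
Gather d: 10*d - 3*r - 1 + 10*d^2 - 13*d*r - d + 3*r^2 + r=10*d^2 + d*(9 - 13*r) + 3*r^2 - 2*r - 1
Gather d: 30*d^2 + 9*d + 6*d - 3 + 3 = 30*d^2 + 15*d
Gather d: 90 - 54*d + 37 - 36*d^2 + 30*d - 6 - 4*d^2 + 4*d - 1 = -40*d^2 - 20*d + 120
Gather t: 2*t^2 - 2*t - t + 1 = 2*t^2 - 3*t + 1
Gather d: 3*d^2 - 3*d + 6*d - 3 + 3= 3*d^2 + 3*d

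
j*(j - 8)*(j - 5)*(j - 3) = j^4 - 16*j^3 + 79*j^2 - 120*j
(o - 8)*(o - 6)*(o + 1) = o^3 - 13*o^2 + 34*o + 48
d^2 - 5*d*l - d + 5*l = (d - 1)*(d - 5*l)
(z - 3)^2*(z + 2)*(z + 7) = z^4 + 3*z^3 - 31*z^2 - 3*z + 126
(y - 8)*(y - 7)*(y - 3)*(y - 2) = y^4 - 20*y^3 + 137*y^2 - 370*y + 336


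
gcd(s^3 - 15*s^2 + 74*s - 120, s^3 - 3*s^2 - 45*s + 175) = s - 5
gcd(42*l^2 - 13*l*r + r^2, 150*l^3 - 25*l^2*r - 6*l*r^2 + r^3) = -6*l + r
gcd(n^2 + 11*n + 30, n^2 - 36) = n + 6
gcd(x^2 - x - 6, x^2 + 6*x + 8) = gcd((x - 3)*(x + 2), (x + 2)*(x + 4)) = x + 2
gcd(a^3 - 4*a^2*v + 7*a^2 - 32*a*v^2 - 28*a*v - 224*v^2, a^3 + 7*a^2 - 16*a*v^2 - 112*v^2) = a^2 + 4*a*v + 7*a + 28*v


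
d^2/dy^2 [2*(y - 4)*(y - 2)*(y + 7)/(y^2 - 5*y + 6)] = -40/(y^3 - 9*y^2 + 27*y - 27)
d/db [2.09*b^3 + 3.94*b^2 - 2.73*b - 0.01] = 6.27*b^2 + 7.88*b - 2.73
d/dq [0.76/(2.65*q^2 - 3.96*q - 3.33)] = (3.0096 - 4.028*q)/(-2.65*q^2 + 3.96*q + 3.33)^2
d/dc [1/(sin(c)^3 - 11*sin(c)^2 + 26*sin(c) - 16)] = (-3*sin(c)^2 + 22*sin(c) - 26)*cos(c)/(sin(c)^3 - 11*sin(c)^2 + 26*sin(c) - 16)^2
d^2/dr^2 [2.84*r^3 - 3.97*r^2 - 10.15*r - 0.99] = 17.04*r - 7.94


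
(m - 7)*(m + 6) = m^2 - m - 42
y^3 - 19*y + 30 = (y - 3)*(y - 2)*(y + 5)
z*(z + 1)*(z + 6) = z^3 + 7*z^2 + 6*z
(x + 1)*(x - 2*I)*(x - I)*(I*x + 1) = I*x^4 + 4*x^3 + I*x^3 + 4*x^2 - 5*I*x^2 - 2*x - 5*I*x - 2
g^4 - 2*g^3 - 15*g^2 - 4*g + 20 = (g - 5)*(g - 1)*(g + 2)^2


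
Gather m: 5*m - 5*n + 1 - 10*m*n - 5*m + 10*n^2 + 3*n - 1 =-10*m*n + 10*n^2 - 2*n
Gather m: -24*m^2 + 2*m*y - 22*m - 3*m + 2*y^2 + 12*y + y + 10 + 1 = -24*m^2 + m*(2*y - 25) + 2*y^2 + 13*y + 11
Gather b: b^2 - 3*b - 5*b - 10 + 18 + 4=b^2 - 8*b + 12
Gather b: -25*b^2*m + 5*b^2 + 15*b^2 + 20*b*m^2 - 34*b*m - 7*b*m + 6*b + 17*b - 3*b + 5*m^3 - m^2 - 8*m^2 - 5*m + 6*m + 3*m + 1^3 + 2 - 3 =b^2*(20 - 25*m) + b*(20*m^2 - 41*m + 20) + 5*m^3 - 9*m^2 + 4*m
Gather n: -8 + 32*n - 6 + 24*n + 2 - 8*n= 48*n - 12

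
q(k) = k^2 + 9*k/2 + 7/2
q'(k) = 2*k + 9/2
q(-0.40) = 1.86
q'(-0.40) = 3.70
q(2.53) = 21.29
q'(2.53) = 9.56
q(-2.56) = -1.47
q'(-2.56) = -0.62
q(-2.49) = -1.50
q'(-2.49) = -0.48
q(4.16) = 39.53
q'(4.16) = 12.82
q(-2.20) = -1.56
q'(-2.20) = 0.10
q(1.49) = 12.43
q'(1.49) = 7.48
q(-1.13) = -0.31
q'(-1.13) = 2.24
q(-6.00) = 12.50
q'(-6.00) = -7.50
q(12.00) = 201.50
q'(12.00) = 28.50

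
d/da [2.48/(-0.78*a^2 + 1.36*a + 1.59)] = (3.8688*a - 3.3728)/(-0.78*a^2 + 1.36*a + 1.59)^2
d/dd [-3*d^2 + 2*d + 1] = 2 - 6*d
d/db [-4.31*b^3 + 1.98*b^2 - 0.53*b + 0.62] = -12.93*b^2 + 3.96*b - 0.53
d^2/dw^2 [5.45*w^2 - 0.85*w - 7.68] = 10.9000000000000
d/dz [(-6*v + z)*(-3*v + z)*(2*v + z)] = z*(-14*v + 3*z)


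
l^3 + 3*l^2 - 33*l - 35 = (l - 5)*(l + 1)*(l + 7)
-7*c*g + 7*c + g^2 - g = (-7*c + g)*(g - 1)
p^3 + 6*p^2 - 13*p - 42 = (p - 3)*(p + 2)*(p + 7)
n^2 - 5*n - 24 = (n - 8)*(n + 3)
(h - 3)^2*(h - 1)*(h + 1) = h^4 - 6*h^3 + 8*h^2 + 6*h - 9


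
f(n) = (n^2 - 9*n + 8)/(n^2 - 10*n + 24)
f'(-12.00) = -0.00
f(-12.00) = 0.90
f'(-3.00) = -0.06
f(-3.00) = 0.70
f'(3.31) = -11.91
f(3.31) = -5.84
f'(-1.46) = -0.11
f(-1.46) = 0.57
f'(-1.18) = -0.13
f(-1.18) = 0.54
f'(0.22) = -0.27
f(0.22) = 0.28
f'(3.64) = -45.40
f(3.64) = -13.55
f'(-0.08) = -0.23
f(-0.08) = 0.35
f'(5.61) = 30.56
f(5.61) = 17.55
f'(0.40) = -0.30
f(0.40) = 0.23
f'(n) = (10 - 2*n)*(n^2 - 9*n + 8)/(n^2 - 10*n + 24)^2 + (2*n - 9)/(n^2 - 10*n + 24) = (-n^2 + 32*n - 136)/(n^4 - 20*n^3 + 148*n^2 - 480*n + 576)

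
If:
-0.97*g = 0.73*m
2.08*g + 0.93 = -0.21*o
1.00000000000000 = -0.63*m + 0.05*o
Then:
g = 3.57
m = -4.75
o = -39.81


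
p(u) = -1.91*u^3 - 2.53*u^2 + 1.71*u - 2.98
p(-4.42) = 104.96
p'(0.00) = 1.71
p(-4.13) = 81.35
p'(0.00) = 1.71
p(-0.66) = -4.66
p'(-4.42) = -87.87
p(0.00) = -2.98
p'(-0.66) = 2.55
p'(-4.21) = -78.55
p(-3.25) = 30.31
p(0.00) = -2.98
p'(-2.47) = -20.75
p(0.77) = -4.04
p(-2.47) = 6.14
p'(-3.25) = -42.37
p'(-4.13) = -75.13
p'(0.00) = 1.71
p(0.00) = -2.98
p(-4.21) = 87.50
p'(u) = -5.73*u^2 - 5.06*u + 1.71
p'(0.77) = -5.58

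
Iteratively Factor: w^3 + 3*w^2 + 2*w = (w + 2)*(w^2 + w) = w*(w + 2)*(w + 1)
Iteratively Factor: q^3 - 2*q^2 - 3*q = (q)*(q^2 - 2*q - 3) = q*(q - 3)*(q + 1)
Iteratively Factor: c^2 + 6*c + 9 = (c + 3)*(c + 3)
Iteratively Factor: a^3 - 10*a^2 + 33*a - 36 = (a - 4)*(a^2 - 6*a + 9) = (a - 4)*(a - 3)*(a - 3)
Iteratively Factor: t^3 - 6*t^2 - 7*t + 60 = (t - 5)*(t^2 - t - 12) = (t - 5)*(t - 4)*(t + 3)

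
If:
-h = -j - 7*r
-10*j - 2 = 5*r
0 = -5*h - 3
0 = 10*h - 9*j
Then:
No Solution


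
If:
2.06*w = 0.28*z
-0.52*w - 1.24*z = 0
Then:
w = 0.00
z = 0.00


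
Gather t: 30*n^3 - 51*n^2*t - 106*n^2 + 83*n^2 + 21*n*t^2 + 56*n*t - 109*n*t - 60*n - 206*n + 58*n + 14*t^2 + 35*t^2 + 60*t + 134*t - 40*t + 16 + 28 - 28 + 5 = 30*n^3 - 23*n^2 - 208*n + t^2*(21*n + 49) + t*(-51*n^2 - 53*n + 154) + 21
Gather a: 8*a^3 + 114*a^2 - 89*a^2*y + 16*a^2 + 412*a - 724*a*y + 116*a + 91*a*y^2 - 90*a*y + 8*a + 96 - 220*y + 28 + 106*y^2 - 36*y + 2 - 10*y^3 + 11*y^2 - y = 8*a^3 + a^2*(130 - 89*y) + a*(91*y^2 - 814*y + 536) - 10*y^3 + 117*y^2 - 257*y + 126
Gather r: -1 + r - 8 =r - 9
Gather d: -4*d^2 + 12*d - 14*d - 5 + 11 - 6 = -4*d^2 - 2*d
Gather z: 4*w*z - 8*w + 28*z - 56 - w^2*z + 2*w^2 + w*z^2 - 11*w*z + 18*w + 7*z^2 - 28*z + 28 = 2*w^2 + 10*w + z^2*(w + 7) + z*(-w^2 - 7*w) - 28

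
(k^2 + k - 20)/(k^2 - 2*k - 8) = (k + 5)/(k + 2)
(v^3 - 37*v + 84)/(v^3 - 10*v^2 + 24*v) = (v^2 + 4*v - 21)/(v*(v - 6))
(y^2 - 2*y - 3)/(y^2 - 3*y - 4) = (y - 3)/(y - 4)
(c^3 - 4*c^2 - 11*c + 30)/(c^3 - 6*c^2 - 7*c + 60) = (c - 2)/(c - 4)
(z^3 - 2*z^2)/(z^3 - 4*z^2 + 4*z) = z/(z - 2)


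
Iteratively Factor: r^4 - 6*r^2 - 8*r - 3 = (r - 3)*(r^3 + 3*r^2 + 3*r + 1) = (r - 3)*(r + 1)*(r^2 + 2*r + 1) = (r - 3)*(r + 1)^2*(r + 1)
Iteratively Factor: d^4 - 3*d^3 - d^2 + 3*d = (d)*(d^3 - 3*d^2 - d + 3) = d*(d - 3)*(d^2 - 1) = d*(d - 3)*(d - 1)*(d + 1)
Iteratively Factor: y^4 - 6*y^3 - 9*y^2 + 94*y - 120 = (y + 4)*(y^3 - 10*y^2 + 31*y - 30) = (y - 2)*(y + 4)*(y^2 - 8*y + 15) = (y - 5)*(y - 2)*(y + 4)*(y - 3)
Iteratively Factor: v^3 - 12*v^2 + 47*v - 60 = (v - 4)*(v^2 - 8*v + 15) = (v - 4)*(v - 3)*(v - 5)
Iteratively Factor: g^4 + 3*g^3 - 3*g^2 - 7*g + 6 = (g - 1)*(g^3 + 4*g^2 + g - 6) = (g - 1)*(g + 2)*(g^2 + 2*g - 3) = (g - 1)*(g + 2)*(g + 3)*(g - 1)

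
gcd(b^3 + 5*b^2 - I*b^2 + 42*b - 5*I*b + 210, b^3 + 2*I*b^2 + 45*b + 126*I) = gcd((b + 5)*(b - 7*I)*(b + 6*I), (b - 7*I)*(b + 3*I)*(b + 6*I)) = b^2 - I*b + 42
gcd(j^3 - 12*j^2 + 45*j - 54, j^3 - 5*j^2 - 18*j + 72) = j^2 - 9*j + 18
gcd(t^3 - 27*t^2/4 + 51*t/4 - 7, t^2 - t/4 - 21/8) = t - 7/4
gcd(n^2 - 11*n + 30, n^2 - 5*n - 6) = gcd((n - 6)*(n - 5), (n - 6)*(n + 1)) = n - 6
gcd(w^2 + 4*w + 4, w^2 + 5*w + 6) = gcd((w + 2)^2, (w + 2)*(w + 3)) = w + 2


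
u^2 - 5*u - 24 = (u - 8)*(u + 3)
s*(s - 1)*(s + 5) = s^3 + 4*s^2 - 5*s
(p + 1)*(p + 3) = p^2 + 4*p + 3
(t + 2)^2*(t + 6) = t^3 + 10*t^2 + 28*t + 24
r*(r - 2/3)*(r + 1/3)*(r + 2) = r^4 + 5*r^3/3 - 8*r^2/9 - 4*r/9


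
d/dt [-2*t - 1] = -2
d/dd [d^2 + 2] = 2*d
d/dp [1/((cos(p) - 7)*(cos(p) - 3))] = 2*(cos(p) - 5)*sin(p)/((cos(p) - 7)^2*(cos(p) - 3)^2)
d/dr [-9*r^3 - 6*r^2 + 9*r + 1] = -27*r^2 - 12*r + 9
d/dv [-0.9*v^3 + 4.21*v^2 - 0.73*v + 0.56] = -2.7*v^2 + 8.42*v - 0.73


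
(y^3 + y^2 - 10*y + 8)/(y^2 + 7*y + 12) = (y^2 - 3*y + 2)/(y + 3)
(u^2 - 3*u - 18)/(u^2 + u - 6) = (u - 6)/(u - 2)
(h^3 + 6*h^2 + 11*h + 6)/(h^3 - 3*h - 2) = (h^2 + 5*h + 6)/(h^2 - h - 2)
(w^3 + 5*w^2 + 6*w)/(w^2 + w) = (w^2 + 5*w + 6)/(w + 1)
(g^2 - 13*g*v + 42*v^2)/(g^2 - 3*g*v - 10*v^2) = (-g^2 + 13*g*v - 42*v^2)/(-g^2 + 3*g*v + 10*v^2)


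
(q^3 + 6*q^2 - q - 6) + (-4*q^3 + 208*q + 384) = -3*q^3 + 6*q^2 + 207*q + 378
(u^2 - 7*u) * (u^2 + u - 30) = u^4 - 6*u^3 - 37*u^2 + 210*u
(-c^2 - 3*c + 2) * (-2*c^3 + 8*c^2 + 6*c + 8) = 2*c^5 - 2*c^4 - 34*c^3 - 10*c^2 - 12*c + 16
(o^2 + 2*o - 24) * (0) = 0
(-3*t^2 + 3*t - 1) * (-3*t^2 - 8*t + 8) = 9*t^4 + 15*t^3 - 45*t^2 + 32*t - 8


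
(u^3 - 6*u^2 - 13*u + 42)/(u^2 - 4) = (u^2 - 4*u - 21)/(u + 2)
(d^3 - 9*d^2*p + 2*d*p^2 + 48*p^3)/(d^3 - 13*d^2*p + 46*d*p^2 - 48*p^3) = (-d - 2*p)/(-d + 2*p)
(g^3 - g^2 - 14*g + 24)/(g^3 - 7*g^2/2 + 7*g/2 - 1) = 2*(g^2 + g - 12)/(2*g^2 - 3*g + 1)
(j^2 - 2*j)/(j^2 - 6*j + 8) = j/(j - 4)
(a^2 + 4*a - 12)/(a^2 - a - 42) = (a - 2)/(a - 7)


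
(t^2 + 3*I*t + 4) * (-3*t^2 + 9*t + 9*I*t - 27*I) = -3*t^4 + 9*t^3 - 39*t^2 + 117*t + 36*I*t - 108*I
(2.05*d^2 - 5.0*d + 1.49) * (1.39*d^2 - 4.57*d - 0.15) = 2.8495*d^4 - 16.3185*d^3 + 24.6136*d^2 - 6.0593*d - 0.2235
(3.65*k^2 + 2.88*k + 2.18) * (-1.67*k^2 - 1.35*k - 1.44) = -6.0955*k^4 - 9.7371*k^3 - 12.7846*k^2 - 7.0902*k - 3.1392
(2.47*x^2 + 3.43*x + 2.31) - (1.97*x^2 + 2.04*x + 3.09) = 0.5*x^2 + 1.39*x - 0.78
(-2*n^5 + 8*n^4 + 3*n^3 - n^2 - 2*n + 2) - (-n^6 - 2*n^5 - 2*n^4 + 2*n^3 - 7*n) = n^6 + 10*n^4 + n^3 - n^2 + 5*n + 2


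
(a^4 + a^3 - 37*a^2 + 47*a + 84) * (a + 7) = a^5 + 8*a^4 - 30*a^3 - 212*a^2 + 413*a + 588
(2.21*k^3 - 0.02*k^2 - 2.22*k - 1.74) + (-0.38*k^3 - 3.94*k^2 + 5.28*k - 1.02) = 1.83*k^3 - 3.96*k^2 + 3.06*k - 2.76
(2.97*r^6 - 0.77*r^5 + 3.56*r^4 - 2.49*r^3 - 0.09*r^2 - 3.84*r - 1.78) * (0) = 0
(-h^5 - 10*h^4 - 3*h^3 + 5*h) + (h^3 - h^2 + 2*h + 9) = -h^5 - 10*h^4 - 2*h^3 - h^2 + 7*h + 9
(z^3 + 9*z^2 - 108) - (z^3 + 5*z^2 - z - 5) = 4*z^2 + z - 103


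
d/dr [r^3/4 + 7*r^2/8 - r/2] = 3*r^2/4 + 7*r/4 - 1/2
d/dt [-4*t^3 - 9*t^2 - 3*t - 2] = -12*t^2 - 18*t - 3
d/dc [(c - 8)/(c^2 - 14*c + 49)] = (9 - c)/(c^3 - 21*c^2 + 147*c - 343)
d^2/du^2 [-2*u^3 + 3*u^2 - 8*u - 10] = 6 - 12*u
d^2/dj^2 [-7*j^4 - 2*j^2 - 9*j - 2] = -84*j^2 - 4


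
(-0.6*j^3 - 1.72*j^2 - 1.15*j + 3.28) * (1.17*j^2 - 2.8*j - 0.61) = -0.702*j^5 - 0.3324*j^4 + 3.8365*j^3 + 8.1068*j^2 - 8.4825*j - 2.0008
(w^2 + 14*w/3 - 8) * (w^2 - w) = w^4 + 11*w^3/3 - 38*w^2/3 + 8*w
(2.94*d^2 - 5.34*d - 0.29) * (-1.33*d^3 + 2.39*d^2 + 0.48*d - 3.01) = -3.9102*d^5 + 14.1288*d^4 - 10.9657*d^3 - 12.1057*d^2 + 15.9342*d + 0.8729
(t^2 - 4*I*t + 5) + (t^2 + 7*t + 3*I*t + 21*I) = 2*t^2 + 7*t - I*t + 5 + 21*I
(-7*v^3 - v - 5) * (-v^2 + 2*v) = 7*v^5 - 14*v^4 + v^3 + 3*v^2 - 10*v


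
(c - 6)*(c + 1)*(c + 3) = c^3 - 2*c^2 - 21*c - 18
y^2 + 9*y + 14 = (y + 2)*(y + 7)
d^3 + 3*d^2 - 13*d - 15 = (d - 3)*(d + 1)*(d + 5)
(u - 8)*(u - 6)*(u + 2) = u^3 - 12*u^2 + 20*u + 96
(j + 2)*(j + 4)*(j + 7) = j^3 + 13*j^2 + 50*j + 56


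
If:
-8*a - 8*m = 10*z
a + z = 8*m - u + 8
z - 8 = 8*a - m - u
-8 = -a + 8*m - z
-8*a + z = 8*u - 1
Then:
No Solution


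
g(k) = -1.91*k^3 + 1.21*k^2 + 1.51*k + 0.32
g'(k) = -5.73*k^2 + 2.42*k + 1.51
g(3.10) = -40.27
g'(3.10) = -46.05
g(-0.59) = 0.24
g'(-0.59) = -1.91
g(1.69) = -2.89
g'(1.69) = -10.77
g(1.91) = -5.69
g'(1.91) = -14.77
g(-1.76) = 11.82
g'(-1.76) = -20.50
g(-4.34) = 172.69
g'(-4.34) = -116.92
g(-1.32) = 4.83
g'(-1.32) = -11.67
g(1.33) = -0.02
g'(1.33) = -5.41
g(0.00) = 0.32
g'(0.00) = 1.51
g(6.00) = -359.62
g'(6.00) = -190.25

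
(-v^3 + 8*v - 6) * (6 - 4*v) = 4*v^4 - 6*v^3 - 32*v^2 + 72*v - 36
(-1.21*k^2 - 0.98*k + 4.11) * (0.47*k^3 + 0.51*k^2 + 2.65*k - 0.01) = -0.5687*k^5 - 1.0777*k^4 - 1.7746*k^3 - 0.4888*k^2 + 10.9013*k - 0.0411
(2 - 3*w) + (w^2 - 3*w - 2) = w^2 - 6*w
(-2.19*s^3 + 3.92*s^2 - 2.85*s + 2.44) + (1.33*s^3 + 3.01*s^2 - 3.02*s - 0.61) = -0.86*s^3 + 6.93*s^2 - 5.87*s + 1.83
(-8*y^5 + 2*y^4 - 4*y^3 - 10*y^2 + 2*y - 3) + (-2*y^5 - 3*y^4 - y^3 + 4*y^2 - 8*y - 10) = -10*y^5 - y^4 - 5*y^3 - 6*y^2 - 6*y - 13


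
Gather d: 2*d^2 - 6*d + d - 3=2*d^2 - 5*d - 3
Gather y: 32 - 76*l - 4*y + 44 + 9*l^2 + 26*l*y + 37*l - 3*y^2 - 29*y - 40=9*l^2 - 39*l - 3*y^2 + y*(26*l - 33) + 36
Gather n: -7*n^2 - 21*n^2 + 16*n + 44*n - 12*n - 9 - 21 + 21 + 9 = -28*n^2 + 48*n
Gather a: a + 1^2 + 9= a + 10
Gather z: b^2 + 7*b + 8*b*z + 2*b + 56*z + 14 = b^2 + 9*b + z*(8*b + 56) + 14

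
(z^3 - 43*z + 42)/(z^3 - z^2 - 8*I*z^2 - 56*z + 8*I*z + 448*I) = (z^2 - 7*z + 6)/(z^2 - 8*z*(1 + I) + 64*I)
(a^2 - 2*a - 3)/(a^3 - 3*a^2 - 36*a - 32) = (a - 3)/(a^2 - 4*a - 32)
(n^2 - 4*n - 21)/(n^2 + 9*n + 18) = (n - 7)/(n + 6)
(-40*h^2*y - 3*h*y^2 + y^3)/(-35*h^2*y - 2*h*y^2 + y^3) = (-8*h + y)/(-7*h + y)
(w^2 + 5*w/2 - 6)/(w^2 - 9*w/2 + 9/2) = (w + 4)/(w - 3)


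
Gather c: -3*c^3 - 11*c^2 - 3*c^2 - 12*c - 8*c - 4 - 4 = -3*c^3 - 14*c^2 - 20*c - 8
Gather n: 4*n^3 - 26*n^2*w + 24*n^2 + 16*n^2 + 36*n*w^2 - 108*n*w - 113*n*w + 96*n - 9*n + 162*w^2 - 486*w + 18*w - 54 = 4*n^3 + n^2*(40 - 26*w) + n*(36*w^2 - 221*w + 87) + 162*w^2 - 468*w - 54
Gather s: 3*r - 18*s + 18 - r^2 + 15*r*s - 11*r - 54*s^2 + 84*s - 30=-r^2 - 8*r - 54*s^2 + s*(15*r + 66) - 12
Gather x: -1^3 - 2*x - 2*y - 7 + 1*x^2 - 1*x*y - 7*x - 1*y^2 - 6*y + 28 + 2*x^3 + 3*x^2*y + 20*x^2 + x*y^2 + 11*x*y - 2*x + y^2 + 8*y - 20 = 2*x^3 + x^2*(3*y + 21) + x*(y^2 + 10*y - 11)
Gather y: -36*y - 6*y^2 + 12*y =-6*y^2 - 24*y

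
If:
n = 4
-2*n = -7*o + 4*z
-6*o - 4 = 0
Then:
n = 4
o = -2/3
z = -19/6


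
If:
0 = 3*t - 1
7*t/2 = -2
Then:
No Solution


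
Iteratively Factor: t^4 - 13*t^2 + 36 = (t - 3)*(t^3 + 3*t^2 - 4*t - 12) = (t - 3)*(t - 2)*(t^2 + 5*t + 6) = (t - 3)*(t - 2)*(t + 3)*(t + 2)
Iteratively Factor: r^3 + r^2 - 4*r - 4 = (r + 1)*(r^2 - 4) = (r - 2)*(r + 1)*(r + 2)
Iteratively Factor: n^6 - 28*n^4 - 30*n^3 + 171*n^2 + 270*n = (n + 2)*(n^5 - 2*n^4 - 24*n^3 + 18*n^2 + 135*n) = (n - 5)*(n + 2)*(n^4 + 3*n^3 - 9*n^2 - 27*n) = (n - 5)*(n - 3)*(n + 2)*(n^3 + 6*n^2 + 9*n) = n*(n - 5)*(n - 3)*(n + 2)*(n^2 + 6*n + 9) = n*(n - 5)*(n - 3)*(n + 2)*(n + 3)*(n + 3)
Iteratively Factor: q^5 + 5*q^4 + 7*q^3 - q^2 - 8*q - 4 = (q + 1)*(q^4 + 4*q^3 + 3*q^2 - 4*q - 4) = (q + 1)^2*(q^3 + 3*q^2 - 4) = (q + 1)^2*(q + 2)*(q^2 + q - 2) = (q + 1)^2*(q + 2)^2*(q - 1)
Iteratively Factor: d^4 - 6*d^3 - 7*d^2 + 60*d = (d)*(d^3 - 6*d^2 - 7*d + 60) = d*(d + 3)*(d^2 - 9*d + 20) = d*(d - 4)*(d + 3)*(d - 5)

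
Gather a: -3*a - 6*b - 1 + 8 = -3*a - 6*b + 7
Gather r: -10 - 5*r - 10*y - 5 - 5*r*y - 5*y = r*(-5*y - 5) - 15*y - 15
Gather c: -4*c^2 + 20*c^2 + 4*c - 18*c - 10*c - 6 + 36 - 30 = 16*c^2 - 24*c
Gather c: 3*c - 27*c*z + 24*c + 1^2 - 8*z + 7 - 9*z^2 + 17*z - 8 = c*(27 - 27*z) - 9*z^2 + 9*z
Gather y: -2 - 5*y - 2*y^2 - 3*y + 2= -2*y^2 - 8*y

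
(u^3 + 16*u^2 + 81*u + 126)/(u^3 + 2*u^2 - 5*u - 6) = (u^2 + 13*u + 42)/(u^2 - u - 2)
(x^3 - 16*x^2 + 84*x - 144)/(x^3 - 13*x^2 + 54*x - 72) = (x - 6)/(x - 3)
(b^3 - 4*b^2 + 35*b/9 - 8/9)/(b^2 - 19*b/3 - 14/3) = (-9*b^3 + 36*b^2 - 35*b + 8)/(3*(-3*b^2 + 19*b + 14))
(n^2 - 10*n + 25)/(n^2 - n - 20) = (n - 5)/(n + 4)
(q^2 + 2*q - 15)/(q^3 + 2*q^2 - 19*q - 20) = (q - 3)/(q^2 - 3*q - 4)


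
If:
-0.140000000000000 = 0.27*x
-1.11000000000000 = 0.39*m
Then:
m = -2.85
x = -0.52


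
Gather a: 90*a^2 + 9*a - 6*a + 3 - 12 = 90*a^2 + 3*a - 9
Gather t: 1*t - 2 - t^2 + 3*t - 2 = -t^2 + 4*t - 4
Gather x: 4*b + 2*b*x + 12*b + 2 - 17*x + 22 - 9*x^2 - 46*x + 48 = 16*b - 9*x^2 + x*(2*b - 63) + 72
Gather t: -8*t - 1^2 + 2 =1 - 8*t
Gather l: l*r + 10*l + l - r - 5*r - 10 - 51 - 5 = l*(r + 11) - 6*r - 66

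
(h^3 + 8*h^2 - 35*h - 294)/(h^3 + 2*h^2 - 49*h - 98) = (h^2 + h - 42)/(h^2 - 5*h - 14)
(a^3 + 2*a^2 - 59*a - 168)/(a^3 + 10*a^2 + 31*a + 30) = (a^2 - a - 56)/(a^2 + 7*a + 10)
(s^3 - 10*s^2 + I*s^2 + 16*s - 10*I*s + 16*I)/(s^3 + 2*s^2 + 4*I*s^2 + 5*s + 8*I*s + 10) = (s^3 + s^2*(-10 + I) + s*(16 - 10*I) + 16*I)/(s^3 + s^2*(2 + 4*I) + s*(5 + 8*I) + 10)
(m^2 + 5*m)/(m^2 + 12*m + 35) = m/(m + 7)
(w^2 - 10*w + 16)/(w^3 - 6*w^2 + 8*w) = (w - 8)/(w*(w - 4))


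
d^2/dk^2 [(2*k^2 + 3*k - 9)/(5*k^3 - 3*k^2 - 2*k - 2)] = 2*(50*k^6 + 225*k^5 - 1425*k^4 + 1265*k^3 + 171*k^2 - 486*k + 14)/(125*k^9 - 225*k^8 - 15*k^7 + 3*k^6 + 186*k^5 + 30*k^4 - 20*k^3 - 60*k^2 - 24*k - 8)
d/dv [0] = 0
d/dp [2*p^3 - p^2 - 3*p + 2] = 6*p^2 - 2*p - 3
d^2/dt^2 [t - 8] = 0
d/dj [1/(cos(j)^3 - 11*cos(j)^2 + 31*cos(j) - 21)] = (3*cos(j)^2 - 22*cos(j) + 31)*sin(j)/(cos(j)^3 - 11*cos(j)^2 + 31*cos(j) - 21)^2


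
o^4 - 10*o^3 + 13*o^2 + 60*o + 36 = (o - 6)^2*(o + 1)^2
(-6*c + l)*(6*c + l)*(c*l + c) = -36*c^3*l - 36*c^3 + c*l^3 + c*l^2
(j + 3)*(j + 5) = j^2 + 8*j + 15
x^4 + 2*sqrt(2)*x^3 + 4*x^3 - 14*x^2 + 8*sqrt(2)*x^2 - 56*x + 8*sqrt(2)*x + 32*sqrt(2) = (x + 4)*(x - sqrt(2))^2*(x + 4*sqrt(2))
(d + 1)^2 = d^2 + 2*d + 1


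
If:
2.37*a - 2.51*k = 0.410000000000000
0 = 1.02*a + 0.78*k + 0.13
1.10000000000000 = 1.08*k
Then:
No Solution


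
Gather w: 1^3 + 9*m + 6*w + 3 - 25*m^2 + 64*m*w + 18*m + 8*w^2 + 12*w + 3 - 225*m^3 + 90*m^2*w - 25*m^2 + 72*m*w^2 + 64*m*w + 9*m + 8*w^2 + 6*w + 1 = -225*m^3 - 50*m^2 + 36*m + w^2*(72*m + 16) + w*(90*m^2 + 128*m + 24) + 8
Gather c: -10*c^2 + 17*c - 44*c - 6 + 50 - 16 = -10*c^2 - 27*c + 28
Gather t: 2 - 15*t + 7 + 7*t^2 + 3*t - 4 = 7*t^2 - 12*t + 5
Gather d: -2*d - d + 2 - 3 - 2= -3*d - 3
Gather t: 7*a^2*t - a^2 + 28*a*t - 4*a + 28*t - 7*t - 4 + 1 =-a^2 - 4*a + t*(7*a^2 + 28*a + 21) - 3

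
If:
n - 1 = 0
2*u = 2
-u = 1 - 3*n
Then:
No Solution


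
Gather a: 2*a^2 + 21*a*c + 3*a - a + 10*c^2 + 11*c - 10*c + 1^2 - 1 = 2*a^2 + a*(21*c + 2) + 10*c^2 + c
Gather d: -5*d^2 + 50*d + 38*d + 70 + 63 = -5*d^2 + 88*d + 133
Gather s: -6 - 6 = -12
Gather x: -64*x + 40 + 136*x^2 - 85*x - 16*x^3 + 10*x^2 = -16*x^3 + 146*x^2 - 149*x + 40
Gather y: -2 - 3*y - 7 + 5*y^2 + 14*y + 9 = 5*y^2 + 11*y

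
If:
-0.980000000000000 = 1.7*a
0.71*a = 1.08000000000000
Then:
No Solution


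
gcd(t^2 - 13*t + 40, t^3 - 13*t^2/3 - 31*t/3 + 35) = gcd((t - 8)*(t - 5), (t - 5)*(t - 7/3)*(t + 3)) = t - 5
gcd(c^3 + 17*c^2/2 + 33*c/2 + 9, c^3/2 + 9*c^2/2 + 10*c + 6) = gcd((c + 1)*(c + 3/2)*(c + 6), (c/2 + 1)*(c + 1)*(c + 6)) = c^2 + 7*c + 6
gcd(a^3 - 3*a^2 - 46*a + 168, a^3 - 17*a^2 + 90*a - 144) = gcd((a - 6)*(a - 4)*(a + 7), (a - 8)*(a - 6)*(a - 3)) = a - 6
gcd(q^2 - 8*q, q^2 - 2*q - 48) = q - 8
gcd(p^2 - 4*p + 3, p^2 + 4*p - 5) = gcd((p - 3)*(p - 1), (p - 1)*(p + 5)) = p - 1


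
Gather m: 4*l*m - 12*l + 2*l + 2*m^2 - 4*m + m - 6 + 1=-10*l + 2*m^2 + m*(4*l - 3) - 5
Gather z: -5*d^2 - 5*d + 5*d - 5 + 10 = 5 - 5*d^2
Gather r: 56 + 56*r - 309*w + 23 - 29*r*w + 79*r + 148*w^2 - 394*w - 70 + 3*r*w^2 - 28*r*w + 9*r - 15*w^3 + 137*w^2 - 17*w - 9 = r*(3*w^2 - 57*w + 144) - 15*w^3 + 285*w^2 - 720*w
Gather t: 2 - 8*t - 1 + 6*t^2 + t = 6*t^2 - 7*t + 1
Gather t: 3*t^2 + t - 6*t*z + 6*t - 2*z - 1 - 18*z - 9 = 3*t^2 + t*(7 - 6*z) - 20*z - 10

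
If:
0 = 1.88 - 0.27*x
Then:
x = 6.96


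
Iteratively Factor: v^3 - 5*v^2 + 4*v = (v)*(v^2 - 5*v + 4) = v*(v - 1)*(v - 4)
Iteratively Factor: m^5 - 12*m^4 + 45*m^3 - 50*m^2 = (m)*(m^4 - 12*m^3 + 45*m^2 - 50*m) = m^2*(m^3 - 12*m^2 + 45*m - 50) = m^2*(m - 2)*(m^2 - 10*m + 25) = m^2*(m - 5)*(m - 2)*(m - 5)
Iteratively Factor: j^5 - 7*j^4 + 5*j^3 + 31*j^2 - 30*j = (j + 2)*(j^4 - 9*j^3 + 23*j^2 - 15*j) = (j - 3)*(j + 2)*(j^3 - 6*j^2 + 5*j) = j*(j - 3)*(j + 2)*(j^2 - 6*j + 5) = j*(j - 3)*(j - 1)*(j + 2)*(j - 5)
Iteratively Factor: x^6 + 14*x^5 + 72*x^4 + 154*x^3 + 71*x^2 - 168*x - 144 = (x + 3)*(x^5 + 11*x^4 + 39*x^3 + 37*x^2 - 40*x - 48) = (x + 1)*(x + 3)*(x^4 + 10*x^3 + 29*x^2 + 8*x - 48) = (x + 1)*(x + 3)*(x + 4)*(x^3 + 6*x^2 + 5*x - 12) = (x + 1)*(x + 3)*(x + 4)^2*(x^2 + 2*x - 3) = (x + 1)*(x + 3)^2*(x + 4)^2*(x - 1)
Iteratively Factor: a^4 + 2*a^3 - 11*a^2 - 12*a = (a)*(a^3 + 2*a^2 - 11*a - 12) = a*(a + 1)*(a^2 + a - 12) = a*(a + 1)*(a + 4)*(a - 3)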